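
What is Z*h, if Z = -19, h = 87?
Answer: -1653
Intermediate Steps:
Z*h = -19*87 = -1653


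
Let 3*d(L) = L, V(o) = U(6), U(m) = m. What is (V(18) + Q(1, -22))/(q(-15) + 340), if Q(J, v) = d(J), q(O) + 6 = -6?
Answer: 19/984 ≈ 0.019309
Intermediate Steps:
q(O) = -12 (q(O) = -6 - 6 = -12)
V(o) = 6
d(L) = L/3
Q(J, v) = J/3
(V(18) + Q(1, -22))/(q(-15) + 340) = (6 + (1/3)*1)/(-12 + 340) = (6 + 1/3)/328 = (19/3)*(1/328) = 19/984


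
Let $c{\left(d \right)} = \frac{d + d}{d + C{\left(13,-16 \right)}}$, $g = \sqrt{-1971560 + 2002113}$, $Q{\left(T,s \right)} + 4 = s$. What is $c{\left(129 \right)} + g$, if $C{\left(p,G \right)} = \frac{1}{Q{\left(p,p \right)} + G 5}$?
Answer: $\frac{9159}{4579} + \sqrt{30553} \approx 176.79$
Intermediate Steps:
$Q{\left(T,s \right)} = -4 + s$
$C{\left(p,G \right)} = \frac{1}{-4 + p + 5 G}$ ($C{\left(p,G \right)} = \frac{1}{\left(-4 + p\right) + G 5} = \frac{1}{\left(-4 + p\right) + 5 G} = \frac{1}{-4 + p + 5 G}$)
$g = \sqrt{30553} \approx 174.79$
$c{\left(d \right)} = \frac{2 d}{- \frac{1}{71} + d}$ ($c{\left(d \right)} = \frac{d + d}{d + \frac{1}{-4 + 13 + 5 \left(-16\right)}} = \frac{2 d}{d + \frac{1}{-4 + 13 - 80}} = \frac{2 d}{d + \frac{1}{-71}} = \frac{2 d}{d - \frac{1}{71}} = \frac{2 d}{- \frac{1}{71} + d}$)
$c{\left(129 \right)} + g = 142 \cdot 129 \frac{1}{-1 + 71 \cdot 129} + \sqrt{30553} = 142 \cdot 129 \frac{1}{-1 + 9159} + \sqrt{30553} = 142 \cdot 129 \cdot \frac{1}{9158} + \sqrt{30553} = \frac{9159}{4579} + \sqrt{30553}$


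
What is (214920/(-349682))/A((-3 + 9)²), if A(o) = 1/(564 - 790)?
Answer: 24285960/174841 ≈ 138.90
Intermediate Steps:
A(o) = -1/226 (A(o) = 1/(-226) = -1/226)
(214920/(-349682))/A((-3 + 9)²) = (214920/(-349682))/(-1/226) = (214920*(-1/349682))*(-226) = -107460/174841*(-226) = 24285960/174841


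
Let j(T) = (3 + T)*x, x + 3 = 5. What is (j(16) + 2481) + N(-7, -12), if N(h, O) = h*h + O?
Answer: 2556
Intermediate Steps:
N(h, O) = O + h**2 (N(h, O) = h**2 + O = O + h**2)
x = 2 (x = -3 + 5 = 2)
j(T) = 6 + 2*T (j(T) = (3 + T)*2 = 6 + 2*T)
(j(16) + 2481) + N(-7, -12) = ((6 + 2*16) + 2481) + (-12 + (-7)**2) = ((6 + 32) + 2481) + (-12 + 49) = (38 + 2481) + 37 = 2519 + 37 = 2556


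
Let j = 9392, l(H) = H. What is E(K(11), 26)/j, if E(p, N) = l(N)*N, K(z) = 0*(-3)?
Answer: 169/2348 ≈ 0.071976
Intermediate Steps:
K(z) = 0
E(p, N) = N² (E(p, N) = N*N = N²)
E(K(11), 26)/j = 26²/9392 = 676*(1/9392) = 169/2348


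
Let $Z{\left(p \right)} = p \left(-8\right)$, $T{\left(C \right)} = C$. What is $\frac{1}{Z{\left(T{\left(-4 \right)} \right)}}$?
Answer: $\frac{1}{32} \approx 0.03125$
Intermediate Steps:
$Z{\left(p \right)} = - 8 p$
$\frac{1}{Z{\left(T{\left(-4 \right)} \right)}} = \frac{1}{\left(-8\right) \left(-4\right)} = \frac{1}{32}$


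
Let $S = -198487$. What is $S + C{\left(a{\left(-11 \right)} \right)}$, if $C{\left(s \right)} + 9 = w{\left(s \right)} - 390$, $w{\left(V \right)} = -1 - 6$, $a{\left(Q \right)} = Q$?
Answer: $-198893$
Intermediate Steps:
$w{\left(V \right)} = -7$
$C{\left(s \right)} = -406$ ($C{\left(s \right)} = -9 - 397 = -406$)
$S + C{\left(a{\left(-11 \right)} \right)} = -198487 - 406 = -198893$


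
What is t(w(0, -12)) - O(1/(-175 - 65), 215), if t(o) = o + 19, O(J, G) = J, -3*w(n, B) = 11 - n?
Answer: 1227/80 ≈ 15.337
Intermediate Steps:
w(n, B) = -11/3 + n/3 (w(n, B) = -(11 - n)/3 = -11/3 + n/3)
t(o) = 19 + o
t(w(0, -12)) - O(1/(-175 - 65), 215) = (19 + (-11/3 + (⅓)*0)) - 1/(-175 - 65) = (19 + (-11/3 + 0)) - 1/(-240) = (19 - 11/3) - 1*(-1/240) = 46/3 + 1/240 = 1227/80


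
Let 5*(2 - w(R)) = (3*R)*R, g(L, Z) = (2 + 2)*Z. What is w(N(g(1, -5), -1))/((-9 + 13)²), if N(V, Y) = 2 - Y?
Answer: -17/80 ≈ -0.21250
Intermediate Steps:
g(L, Z) = 4*Z
w(R) = 2 - 3*R²/5 (w(R) = 2 - 3*R*R/5 = 2 - 3*R²/5)
w(N(g(1, -5), -1))/((-9 + 13)²) = (2 - 3*(2 - 1*(-1))²/5)/((-9 + 13)²) = (2 - 3*(2 + 1)²/5)/(4²) = (2 - ⅗*3²)/16 = (2 - ⅗*9)*(1/16) = (2 - 27/5)*(1/16) = -17/5*1/16 = -17/80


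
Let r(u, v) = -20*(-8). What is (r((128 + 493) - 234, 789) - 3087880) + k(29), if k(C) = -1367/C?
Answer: -89545247/29 ≈ -3.0878e+6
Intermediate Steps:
r(u, v) = 160
(r((128 + 493) - 234, 789) - 3087880) + k(29) = (160 - 3087880) - 1367/29 = -3087720 - 1367*1/29 = -3087720 - 1367/29 = -89545247/29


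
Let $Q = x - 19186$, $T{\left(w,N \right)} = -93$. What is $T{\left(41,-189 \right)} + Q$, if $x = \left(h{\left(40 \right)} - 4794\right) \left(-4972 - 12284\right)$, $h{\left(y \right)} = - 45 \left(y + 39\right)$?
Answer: $144051065$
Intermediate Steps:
$h{\left(y \right)} = -1755 - 45 y$ ($h{\left(y \right)} = - 45 \left(39 + y\right) = -1755 - 45 y$)
$x = 144070344$ ($x = \left(\left(-1755 - 1800\right) - 4794\right) \left(-4972 - 12284\right) = \left(\left(-1755 - 1800\right) - 4794\right) \left(-17256\right) = \left(-3555 - 4794\right) \left(-17256\right) = \left(-8349\right) \left(-17256\right) = 144070344$)
$Q = 144051158$ ($Q = 144070344 - 19186 = 144051158$)
$T{\left(41,-189 \right)} + Q = -93 + 144051158 = 144051065$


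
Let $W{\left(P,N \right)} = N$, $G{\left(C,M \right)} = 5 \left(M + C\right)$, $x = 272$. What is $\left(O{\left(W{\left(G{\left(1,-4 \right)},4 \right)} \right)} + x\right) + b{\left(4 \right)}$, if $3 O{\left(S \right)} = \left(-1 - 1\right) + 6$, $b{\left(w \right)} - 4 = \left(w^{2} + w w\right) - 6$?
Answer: $\frac{910}{3} \approx 303.33$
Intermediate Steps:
$G{\left(C,M \right)} = 5 C + 5 M$ ($G{\left(C,M \right)} = 5 \left(C + M\right) = 5 C + 5 M$)
$b{\left(w \right)} = -2 + 2 w^{2}$ ($b{\left(w \right)} = 4 - \left(6 - w^{2} - w w\right) = 4 + \left(\left(w^{2} + w^{2}\right) - 6\right) = 4 + \left(2 w^{2} - 6\right) = 4 + \left(-6 + 2 w^{2}\right) = -2 + 2 w^{2}$)
$O{\left(S \right)} = \frac{4}{3}$ ($O{\left(S \right)} = \frac{\left(-1 - 1\right) + 6}{3} = \frac{-2 + 6}{3} = \frac{1}{3} \cdot 4 = \frac{4}{3}$)
$\left(O{\left(W{\left(G{\left(1,-4 \right)},4 \right)} \right)} + x\right) + b{\left(4 \right)} = \left(\frac{4}{3} + 272\right) - \left(2 - 2 \cdot 4^{2}\right) = \frac{820}{3} + \left(-2 + 2 \cdot 16\right) = \frac{820}{3} + \left(-2 + 32\right) = \frac{820}{3} + 30 = \frac{910}{3}$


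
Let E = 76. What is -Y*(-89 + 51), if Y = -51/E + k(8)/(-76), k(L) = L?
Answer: -59/2 ≈ -29.500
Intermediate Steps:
Y = -59/76 (Y = -51/76 + 8/(-76) = -51*1/76 + 8*(-1/76) = -51/76 - 2/19 = -59/76 ≈ -0.77632)
-Y*(-89 + 51) = -(-59)*(-89 + 51)/76 = -(-59)*(-38)/76 = -1*59/2 = -59/2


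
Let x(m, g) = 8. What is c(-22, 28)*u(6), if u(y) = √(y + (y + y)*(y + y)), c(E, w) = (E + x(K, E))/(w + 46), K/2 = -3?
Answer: -35*√6/37 ≈ -2.3171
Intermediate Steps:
K = -6 (K = 2*(-3) = -6)
c(E, w) = (8 + E)/(46 + w) (c(E, w) = (E + 8)/(w + 46) = (8 + E)/(46 + w))
u(y) = √(y + 4*y²) (u(y) = √(y + (2*y)*(2*y)) = √(y + 4*y²))
c(-22, 28)*u(6) = ((8 - 22)/(46 + 28))*√(6*(1 + 4*6)) = (-14/74)*√(6*(1 + 24)) = ((1/74)*(-14))*√(6*25) = -35*√6/37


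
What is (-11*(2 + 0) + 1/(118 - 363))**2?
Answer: 29062881/60025 ≈ 484.18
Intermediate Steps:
(-11*(2 + 0) + 1/(118 - 363))**2 = (-11*2 + 1/(-245))**2 = (-22 - 1/245)**2 = (-5391/245)**2 = 29062881/60025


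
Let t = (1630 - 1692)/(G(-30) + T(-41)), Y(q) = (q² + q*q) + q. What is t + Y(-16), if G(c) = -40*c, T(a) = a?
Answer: 574802/1159 ≈ 495.95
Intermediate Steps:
Y(q) = q + 2*q² (Y(q) = (q² + q²) + q = 2*q² + q = q + 2*q²)
t = -62/1159 (t = (1630 - 1692)/(-40*(-30) - 41) = -62/(1200 - 41) = -62/1159 ≈ -0.053494)
t + Y(-16) = -62/1159 - 16*(1 + 2*(-16)) = -62/1159 - 16*(1 - 32) = -62/1159 - 16*(-31) = -62/1159 + 496 = 574802/1159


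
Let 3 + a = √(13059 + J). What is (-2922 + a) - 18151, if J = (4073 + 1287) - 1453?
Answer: -21076 + √16966 ≈ -20946.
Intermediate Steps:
J = 3907 (J = 5360 - 1453 = 3907)
a = -3 + √16966 (a = -3 + √(13059 + 3907) = -3 + √16966 ≈ 127.25)
(-2922 + a) - 18151 = (-2922 + (-3 + √16966)) - 18151 = (-2925 + √16966) - 18151 = -21076 + √16966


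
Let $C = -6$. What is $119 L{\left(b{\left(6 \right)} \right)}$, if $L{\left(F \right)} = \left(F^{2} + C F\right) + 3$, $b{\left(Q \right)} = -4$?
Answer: $5117$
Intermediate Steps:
$L{\left(F \right)} = 3 + F^{2} - 6 F$ ($L{\left(F \right)} = \left(F^{2} - 6 F\right) + 3 = 3 + F^{2} - 6 F$)
$119 L{\left(b{\left(6 \right)} \right)} = 119 \left(3 + \left(-4\right)^{2} - -24\right) = 119 \left(3 + 16 + 24\right) = 119 \cdot 43 = 5117$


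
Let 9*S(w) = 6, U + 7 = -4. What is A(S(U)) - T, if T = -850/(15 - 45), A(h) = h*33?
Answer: -19/3 ≈ -6.3333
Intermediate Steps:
U = -11 (U = -7 - 4 = -11)
S(w) = ⅔ (S(w) = (⅑)*6 = ⅔)
A(h) = 33*h
T = 85/3 (T = -850/(-30) = -850*(-1/30) = 85/3 ≈ 28.333)
A(S(U)) - T = 33*(⅔) - 1*85/3 = 22 - 85/3 = -19/3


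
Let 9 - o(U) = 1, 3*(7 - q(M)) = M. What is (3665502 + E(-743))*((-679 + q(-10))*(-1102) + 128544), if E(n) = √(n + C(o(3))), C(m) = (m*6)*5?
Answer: 3172179191496 + 2596244*I*√503/3 ≈ 3.1722e+12 + 1.9409e+7*I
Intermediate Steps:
q(M) = 7 - M/3
o(U) = 8 (o(U) = 9 - 1*1 = 9 - 1 = 8)
C(m) = 30*m (C(m) = (6*m)*5 = 30*m)
E(n) = √(240 + n) (E(n) = √(n + 30*8) = √(n + 240) = √(240 + n))
(3665502 + E(-743))*((-679 + q(-10))*(-1102) + 128544) = (3665502 + √(240 - 743))*((-679 + (7 - ⅓*(-10)))*(-1102) + 128544) = (3665502 + √(-503))*((-679 + (7 + 10/3))*(-1102) + 128544) = (3665502 + I*√503)*((-679 + 31/3)*(-1102) + 128544) = (3665502 + I*√503)*(-2006/3*(-1102) + 128544) = (3665502 + I*√503)*(2210612/3 + 128544) = (3665502 + I*√503)*(2596244/3) = 3172179191496 + 2596244*I*√503/3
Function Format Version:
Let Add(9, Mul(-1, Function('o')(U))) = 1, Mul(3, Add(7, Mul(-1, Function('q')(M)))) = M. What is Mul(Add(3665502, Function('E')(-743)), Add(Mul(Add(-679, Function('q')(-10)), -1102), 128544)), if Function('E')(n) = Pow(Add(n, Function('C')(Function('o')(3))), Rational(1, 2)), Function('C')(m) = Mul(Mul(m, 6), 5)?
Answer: Add(3172179191496, Mul(Rational(2596244, 3), I, Pow(503, Rational(1, 2)))) ≈ Add(3.1722e+12, Mul(1.9409e+7, I))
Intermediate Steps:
Function('q')(M) = Add(7, Mul(Rational(-1, 3), M))
Function('o')(U) = 8 (Function('o')(U) = Add(9, Mul(-1, 1)) = Add(9, -1) = 8)
Function('C')(m) = Mul(30, m) (Function('C')(m) = Mul(Mul(6, m), 5) = Mul(30, m))
Function('E')(n) = Pow(Add(240, n), Rational(1, 2)) (Function('E')(n) = Pow(Add(n, Mul(30, 8)), Rational(1, 2)) = Pow(Add(n, 240), Rational(1, 2)) = Pow(Add(240, n), Rational(1, 2)))
Mul(Add(3665502, Function('E')(-743)), Add(Mul(Add(-679, Function('q')(-10)), -1102), 128544)) = Mul(Add(3665502, Pow(Add(240, -743), Rational(1, 2))), Add(Mul(Add(-679, Add(7, Mul(Rational(-1, 3), -10))), -1102), 128544)) = Mul(Add(3665502, Pow(-503, Rational(1, 2))), Add(Mul(Add(-679, Add(7, Rational(10, 3))), -1102), 128544)) = Mul(Add(3665502, Mul(I, Pow(503, Rational(1, 2)))), Add(Mul(Add(-679, Rational(31, 3)), -1102), 128544)) = Mul(Add(3665502, Mul(I, Pow(503, Rational(1, 2)))), Add(Mul(Rational(-2006, 3), -1102), 128544)) = Mul(Add(3665502, Mul(I, Pow(503, Rational(1, 2)))), Add(Rational(2210612, 3), 128544)) = Mul(Add(3665502, Mul(I, Pow(503, Rational(1, 2)))), Rational(2596244, 3)) = Add(3172179191496, Mul(Rational(2596244, 3), I, Pow(503, Rational(1, 2))))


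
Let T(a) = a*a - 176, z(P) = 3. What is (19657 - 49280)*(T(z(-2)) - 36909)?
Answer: 1098302348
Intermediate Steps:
T(a) = -176 + a**2 (T(a) = a**2 - 176 = -176 + a**2)
(19657 - 49280)*(T(z(-2)) - 36909) = (19657 - 49280)*((-176 + 3**2) - 36909) = -29623*((-176 + 9) - 36909) = -29623*(-167 - 36909) = -29623*(-37076) = 1098302348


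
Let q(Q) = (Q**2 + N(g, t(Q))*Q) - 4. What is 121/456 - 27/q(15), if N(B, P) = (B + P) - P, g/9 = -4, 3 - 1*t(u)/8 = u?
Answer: 50911/145464 ≈ 0.34999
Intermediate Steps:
t(u) = 24 - 8*u
g = -36 (g = 9*(-4) = -36)
N(B, P) = B
q(Q) = -4 + Q**2 - 36*Q (q(Q) = (Q**2 - 36*Q) - 4 = -4 + Q**2 - 36*Q)
121/456 - 27/q(15) = 121/456 - 27/(-4 + 15**2 - 36*15) = 121*(1/456) - 27/(-4 + 225 - 540) = 121/456 - 27/(-319) = 121/456 - 27*(-1/319) = 121/456 + 27/319 = 50911/145464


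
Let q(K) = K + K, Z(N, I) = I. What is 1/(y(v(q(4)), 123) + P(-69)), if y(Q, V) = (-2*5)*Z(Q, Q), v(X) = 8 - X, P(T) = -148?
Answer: -1/148 ≈ -0.0067568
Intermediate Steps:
q(K) = 2*K
y(Q, V) = -10*Q (y(Q, V) = (-2*5)*Q = -10*Q)
1/(y(v(q(4)), 123) + P(-69)) = 1/(-10*(8 - 2*4) - 148) = 1/(-10*(8 - 1*8) - 148) = 1/(-10*(8 - 8) - 148) = 1/(-10*0 - 148) = 1/(0 - 148) = 1/(-148) = -1/148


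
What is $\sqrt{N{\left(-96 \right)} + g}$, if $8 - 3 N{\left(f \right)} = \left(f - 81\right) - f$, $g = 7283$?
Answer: $\frac{\sqrt{65814}}{3} \approx 85.514$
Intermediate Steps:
$N{\left(f \right)} = \frac{89}{3}$ ($N{\left(f \right)} = \frac{8}{3} - \frac{\left(f - 81\right) - f}{3} = \frac{8}{3} - \frac{\left(-81 + f\right) - f}{3} = \frac{8}{3} - -27 = \frac{8}{3} + 27 = \frac{89}{3}$)
$\sqrt{N{\left(-96 \right)} + g} = \sqrt{\frac{89}{3} + 7283} = \sqrt{\frac{21938}{3}} = \frac{\sqrt{65814}}{3}$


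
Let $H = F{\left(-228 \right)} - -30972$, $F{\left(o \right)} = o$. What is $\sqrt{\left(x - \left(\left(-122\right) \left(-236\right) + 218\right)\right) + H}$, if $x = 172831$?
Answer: $\sqrt{174565} \approx 417.81$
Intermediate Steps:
$H = 30744$ ($H = -228 - -30972 = -228 + 30972 = 30744$)
$\sqrt{\left(x - \left(\left(-122\right) \left(-236\right) + 218\right)\right) + H} = \sqrt{\left(172831 - \left(\left(-122\right) \left(-236\right) + 218\right)\right) + 30744} = \sqrt{\left(172831 - \left(28792 + 218\right)\right) + 30744} = \sqrt{\left(172831 - 29010\right) + 30744} = \sqrt{143821 + 30744} = \sqrt{174565}$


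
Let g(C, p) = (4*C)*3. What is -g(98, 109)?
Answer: -1176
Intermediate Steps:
g(C, p) = 12*C
-g(98, 109) = -12*98 = -1*1176 = -1176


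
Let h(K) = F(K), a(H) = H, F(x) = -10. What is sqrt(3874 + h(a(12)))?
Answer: 2*sqrt(966) ≈ 62.161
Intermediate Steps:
h(K) = -10
sqrt(3874 + h(a(12))) = sqrt(3874 - 10) = sqrt(3864) = 2*sqrt(966)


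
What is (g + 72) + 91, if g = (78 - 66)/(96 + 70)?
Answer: 13535/83 ≈ 163.07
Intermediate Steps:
g = 6/83 (g = 12/166 = 12*(1/166) = 6/83 ≈ 0.072289)
(g + 72) + 91 = (6/83 + 72) + 91 = 5982/83 + 91 = 13535/83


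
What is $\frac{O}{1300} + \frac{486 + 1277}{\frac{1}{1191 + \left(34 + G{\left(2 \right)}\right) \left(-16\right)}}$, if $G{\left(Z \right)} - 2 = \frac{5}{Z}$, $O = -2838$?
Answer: $\frac{658919831}{650} \approx 1.0137 \cdot 10^{6}$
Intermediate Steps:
$G{\left(Z \right)} = 2 + \frac{5}{Z}$
$\frac{O}{1300} + \frac{486 + 1277}{\frac{1}{1191 + \left(34 + G{\left(2 \right)}\right) \left(-16\right)}} = - \frac{2838}{1300} + \frac{486 + 1277}{\frac{1}{1191 + \left(34 + \left(2 + \frac{5}{2}\right)\right) \left(-16\right)}} = \left(-2838\right) \frac{1}{1300} + \frac{1763}{\frac{1}{1191 + \left(34 + \left(2 + 5 \cdot \frac{1}{2}\right)\right) \left(-16\right)}} = - \frac{1419}{650} + \frac{1763}{\frac{1}{1191 + \left(34 + \left(2 + \frac{5}{2}\right)\right) \left(-16\right)}} = - \frac{1419}{650} + \frac{1763}{\frac{1}{1191 + \left(34 + \frac{9}{2}\right) \left(-16\right)}} = - \frac{1419}{650} + \frac{1763}{\frac{1}{1191 + \frac{77}{2} \left(-16\right)}} = - \frac{1419}{650} + \frac{1763}{\frac{1}{1191 - 616}} = - \frac{1419}{650} + \frac{1763}{\frac{1}{575}} = - \frac{1419}{650} + 1763 \frac{1}{\frac{1}{575}} = - \frac{1419}{650} + 1763 \cdot 575 = - \frac{1419}{650} + 1013725 = \frac{658919831}{650}$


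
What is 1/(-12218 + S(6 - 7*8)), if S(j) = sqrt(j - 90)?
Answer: -6109/74639832 - I*sqrt(35)/74639832 ≈ -8.1846e-5 - 7.9262e-8*I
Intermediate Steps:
S(j) = sqrt(-90 + j)
1/(-12218 + S(6 - 7*8)) = 1/(-12218 + sqrt(-90 + (6 - 7*8))) = 1/(-12218 + sqrt(-90 + (6 - 56))) = 1/(-12218 + sqrt(-90 - 50)) = 1/(-12218 + sqrt(-140)) = 1/(-12218 + 2*I*sqrt(35))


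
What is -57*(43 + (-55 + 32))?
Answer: -1140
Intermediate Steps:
-57*(43 + (-55 + 32)) = -57*(43 - 23) = -57*20 = -1140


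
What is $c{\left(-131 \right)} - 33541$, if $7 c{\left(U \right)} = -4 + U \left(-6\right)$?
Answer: $- \frac{234005}{7} \approx -33429.0$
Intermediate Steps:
$c{\left(U \right)} = - \frac{4}{7} - \frac{6 U}{7}$ ($c{\left(U \right)} = \frac{-4 + U \left(-6\right)}{7} = \frac{-4 - 6 U}{7} = - \frac{4}{7} - \frac{6 U}{7}$)
$c{\left(-131 \right)} - 33541 = \left(- \frac{4}{7} - - \frac{786}{7}\right) - 33541 = \left(- \frac{4}{7} + \frac{786}{7}\right) - 33541 = \frac{782}{7} - 33541 = - \frac{234005}{7}$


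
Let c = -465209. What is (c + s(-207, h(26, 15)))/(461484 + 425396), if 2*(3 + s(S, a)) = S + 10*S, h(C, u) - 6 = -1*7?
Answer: -932701/1773760 ≈ -0.52583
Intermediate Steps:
h(C, u) = -1 (h(C, u) = 6 - 1*7 = 6 - 7 = -1)
s(S, a) = -3 + 11*S/2 (s(S, a) = -3 + (S + 10*S)/2 = -3 + (11*S)/2 = -3 + 11*S/2)
(c + s(-207, h(26, 15)))/(461484 + 425396) = (-465209 + (-3 + (11/2)*(-207)))/(461484 + 425396) = (-465209 + (-3 - 2277/2))/886880 = (-465209 - 2283/2)*(1/886880) = -932701/2*1/886880 = -932701/1773760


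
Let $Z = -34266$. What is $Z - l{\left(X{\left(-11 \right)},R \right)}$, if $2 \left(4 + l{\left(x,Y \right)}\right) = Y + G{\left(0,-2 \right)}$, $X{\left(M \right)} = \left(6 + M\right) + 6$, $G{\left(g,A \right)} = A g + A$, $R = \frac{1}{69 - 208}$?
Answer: $- \frac{9524557}{278} \approx -34261.0$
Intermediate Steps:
$R = - \frac{1}{139}$ ($R = \frac{1}{-139} = - \frac{1}{139} \approx -0.0071942$)
$G{\left(g,A \right)} = A + A g$
$X{\left(M \right)} = 12 + M$
$l{\left(x,Y \right)} = -5 + \frac{Y}{2}$ ($l{\left(x,Y \right)} = -4 + \frac{Y - 2 \left(1 + 0\right)}{2} = -4 + \frac{Y - 2}{2} = -4 + \frac{-2 + Y}{2} = -4 + \left(-1 + \frac{Y}{2}\right) = -5 + \frac{Y}{2}$)
$Z - l{\left(X{\left(-11 \right)},R \right)} = -34266 - \left(-5 + \frac{1}{2} \left(- \frac{1}{139}\right)\right) = -34266 - \left(-5 - \frac{1}{278}\right) = -34266 - - \frac{1391}{278} = -34266 + \frac{1391}{278} = - \frac{9524557}{278}$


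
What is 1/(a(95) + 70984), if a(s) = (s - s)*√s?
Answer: 1/70984 ≈ 1.4088e-5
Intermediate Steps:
a(s) = 0 (a(s) = 0*√s = 0)
1/(a(95) + 70984) = 1/(0 + 70984) = 1/70984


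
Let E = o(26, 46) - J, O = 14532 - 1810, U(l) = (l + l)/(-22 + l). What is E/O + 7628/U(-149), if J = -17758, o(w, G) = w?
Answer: 4149930942/947789 ≈ 4378.5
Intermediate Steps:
U(l) = 2*l/(-22 + l) (U(l) = (2*l)/(-22 + l) = 2*l/(-22 + l))
O = 12722
E = 17784 (E = 26 - 1*(-17758) = 26 + 17758 = 17784)
E/O + 7628/U(-149) = 17784/12722 + 7628/((2*(-149)/(-22 - 149))) = 17784*(1/12722) + 7628/((2*(-149)/(-171))) = 8892/6361 + 7628/((2*(-149)*(-1/171))) = 8892/6361 + 7628/(298/171) = 8892/6361 + 7628*(171/298) = 8892/6361 + 652194/149 = 4149930942/947789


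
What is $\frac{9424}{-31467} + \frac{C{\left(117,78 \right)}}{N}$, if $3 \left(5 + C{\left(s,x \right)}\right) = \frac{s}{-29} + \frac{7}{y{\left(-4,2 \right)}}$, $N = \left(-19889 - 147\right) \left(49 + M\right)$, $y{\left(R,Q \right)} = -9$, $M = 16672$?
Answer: $- \frac{824041390144165}{2751497467146972} \approx -0.29949$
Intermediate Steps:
$N = -335021956$ ($N = \left(-19889 - 147\right) \left(49 + 16672\right) = \left(-20036\right) 16721 = -335021956$)
$C{\left(s,x \right)} = - \frac{142}{27} - \frac{s}{87}$ ($C{\left(s,x \right)} = -5 + \frac{\frac{s}{-29} + \frac{7}{-9}}{3} = -5 + \frac{s \left(- \frac{1}{29}\right) + 7 \left(- \frac{1}{9}\right)}{3} = -5 + \frac{- \frac{s}{29} - \frac{7}{9}}{3} = -5 + \frac{- \frac{7}{9} - \frac{s}{29}}{3} = -5 - \left(\frac{7}{27} + \frac{s}{87}\right) = - \frac{142}{27} - \frac{s}{87}$)
$\frac{9424}{-31467} + \frac{C{\left(117,78 \right)}}{N} = \frac{9424}{-31467} + \frac{- \frac{142}{27} - \frac{39}{29}}{-335021956} = 9424 \left(- \frac{1}{31467}\right) + \left(- \frac{142}{27} - \frac{39}{29}\right) \left(- \frac{1}{335021956}\right) = - \frac{9424}{31467} - - \frac{5171}{262322191548} = - \frac{9424}{31467} + \frac{5171}{262322191548} = - \frac{824041390144165}{2751497467146972}$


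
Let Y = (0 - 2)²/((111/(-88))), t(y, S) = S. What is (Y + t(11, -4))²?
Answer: 633616/12321 ≈ 51.426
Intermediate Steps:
Y = -352/111 (Y = (-2)²/((111*(-1/88))) = 4/(-111/88) = 4*(-88/111) = -352/111 ≈ -3.1712)
(Y + t(11, -4))² = (-352/111 - 4)² = (-796/111)² = 633616/12321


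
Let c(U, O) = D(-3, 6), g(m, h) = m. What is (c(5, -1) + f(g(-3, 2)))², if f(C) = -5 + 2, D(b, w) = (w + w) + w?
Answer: 225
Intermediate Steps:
D(b, w) = 3*w (D(b, w) = 2*w + w = 3*w)
f(C) = -3
c(U, O) = 18 (c(U, O) = 3*6 = 18)
(c(5, -1) + f(g(-3, 2)))² = (18 - 3)² = 15² = 225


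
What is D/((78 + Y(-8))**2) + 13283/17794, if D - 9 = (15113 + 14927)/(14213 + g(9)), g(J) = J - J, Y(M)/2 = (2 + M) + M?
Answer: 237394442179/316132652500 ≈ 0.75093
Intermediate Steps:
Y(M) = 4 + 4*M (Y(M) = 2*((2 + M) + M) = 2*(2 + 2*M) = 4 + 4*M)
g(J) = 0
D = 157957/14213 (D = 9 + (15113 + 14927)/(14213 + 0) = 9 + 30040/14213 = 157957/14213 ≈ 11.114)
D/((78 + Y(-8))**2) + 13283/17794 = 157957/(14213*((78 + (4 + 4*(-8)))**2)) + 13283/17794 = 157957/(14213*((78 + (4 - 32))**2)) + 13283*(1/17794) = 157957/(14213*((78 - 28)**2)) + 13283/17794 = 157957/(14213*(50**2)) + 13283/17794 = (157957/14213)/2500 + 13283/17794 = (157957/14213)*(1/2500) + 13283/17794 = 157957/35532500 + 13283/17794 = 237394442179/316132652500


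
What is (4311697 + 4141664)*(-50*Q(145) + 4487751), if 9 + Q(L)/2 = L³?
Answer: -2539168580556489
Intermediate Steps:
Q(L) = -18 + 2*L³
(4311697 + 4141664)*(-50*Q(145) + 4487751) = (4311697 + 4141664)*(-50*(-18 + 2*145³) + 4487751) = 8453361*(-50*(-18 + 2*3048625) + 4487751) = 8453361*(-50*(-18 + 6097250) + 4487751) = 8453361*(-50*6097232 + 4487751) = 8453361*(-304861600 + 4487751) = 8453361*(-300373849) = -2539168580556489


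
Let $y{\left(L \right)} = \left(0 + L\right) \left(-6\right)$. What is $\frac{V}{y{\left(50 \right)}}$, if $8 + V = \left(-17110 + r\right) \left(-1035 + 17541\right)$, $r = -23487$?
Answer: $\frac{67009409}{30} \approx 2.2336 \cdot 10^{6}$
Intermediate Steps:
$y{\left(L \right)} = - 6 L$ ($y{\left(L \right)} = L \left(-6\right) = - 6 L$)
$V = -670094090$ ($V = -8 + \left(-17110 - 23487\right) \left(-1035 + 17541\right) = -8 - 670094082 = -670094090$)
$\frac{V}{y{\left(50 \right)}} = - \frac{670094090}{\left(-6\right) 50} = - \frac{670094090}{-300} = \left(-670094090\right) \left(- \frac{1}{300}\right) = \frac{67009409}{30}$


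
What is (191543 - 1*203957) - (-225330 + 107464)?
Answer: 105452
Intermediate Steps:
(191543 - 1*203957) - (-225330 + 107464) = (191543 - 203957) - 1*(-117866) = -12414 + 117866 = 105452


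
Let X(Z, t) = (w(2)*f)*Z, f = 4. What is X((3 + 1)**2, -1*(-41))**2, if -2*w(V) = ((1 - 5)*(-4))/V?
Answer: 65536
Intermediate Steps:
w(V) = -8/V (w(V) = -(1 - 5)*(-4)/(2*V) = -(-4*(-4))/(2*V) = -8/V)
X(Z, t) = -16*Z (X(Z, t) = (-8/2*4)*Z = (-8*1/2*4)*Z = (-4*4)*Z = -16*Z)
X((3 + 1)**2, -1*(-41))**2 = (-16*(3 + 1)**2)**2 = (-16*4**2)**2 = (-16*16)**2 = (-256)**2 = 65536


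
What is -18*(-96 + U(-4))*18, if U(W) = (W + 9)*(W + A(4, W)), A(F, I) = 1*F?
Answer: 31104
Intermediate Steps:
A(F, I) = F
U(W) = (4 + W)*(9 + W) (U(W) = (W + 9)*(W + 4) = (9 + W)*(4 + W) = (4 + W)*(9 + W))
-18*(-96 + U(-4))*18 = -18*(-96 + (36 + (-4)² + 13*(-4)))*18 = -18*(-96 + (36 + 16 - 52))*18 = -18*(-96 + 0)*18 = -(-1728)*18 = -18*(-1728) = 31104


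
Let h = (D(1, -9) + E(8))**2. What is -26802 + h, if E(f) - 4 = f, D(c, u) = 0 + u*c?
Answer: -26793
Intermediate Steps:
D(c, u) = c*u (D(c, u) = 0 + c*u = c*u)
E(f) = 4 + f
h = 9 (h = (1*(-9) + (4 + 8))**2 = (-9 + 12)**2 = 3**2 = 9)
-26802 + h = -26802 + 9 = -26793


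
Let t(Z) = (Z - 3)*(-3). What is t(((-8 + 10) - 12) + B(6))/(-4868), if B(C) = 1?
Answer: -9/1217 ≈ -0.0073952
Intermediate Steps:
t(Z) = 9 - 3*Z (t(Z) = (-3 + Z)*(-3) = 9 - 3*Z)
t(((-8 + 10) - 12) + B(6))/(-4868) = (9 - 3*(((-8 + 10) - 12) + 1))/(-4868) = (9 - 3*((2 - 12) + 1))*(-1/4868) = (9 - 3*(-10 + 1))*(-1/4868) = (9 - 3*(-9))*(-1/4868) = (9 + 27)*(-1/4868) = 36*(-1/4868) = -9/1217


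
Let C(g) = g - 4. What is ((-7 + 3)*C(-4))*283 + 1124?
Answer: 10180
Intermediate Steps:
C(g) = -4 + g
((-7 + 3)*C(-4))*283 + 1124 = ((-7 + 3)*(-4 - 4))*283 + 1124 = -4*(-8)*283 + 1124 = 32*283 + 1124 = 9056 + 1124 = 10180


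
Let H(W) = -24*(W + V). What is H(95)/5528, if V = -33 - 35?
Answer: -81/691 ≈ -0.11722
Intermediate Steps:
V = -68
H(W) = 1632 - 24*W (H(W) = -24*(W - 68) = -24*(-68 + W) = 1632 - 24*W)
H(95)/5528 = (1632 - 24*95)/5528 = (1632 - 2280)*(1/5528) = -648*1/5528 = -81/691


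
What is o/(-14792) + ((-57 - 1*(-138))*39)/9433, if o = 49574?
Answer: -210451807/69766468 ≈ -3.0165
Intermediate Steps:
o/(-14792) + ((-57 - 1*(-138))*39)/9433 = 49574/(-14792) + ((-57 - 1*(-138))*39)/9433 = 49574*(-1/14792) + ((-57 + 138)*39)*(1/9433) = -24787/7396 + (81*39)*(1/9433) = -24787/7396 + 3159*(1/9433) = -24787/7396 + 3159/9433 = -210451807/69766468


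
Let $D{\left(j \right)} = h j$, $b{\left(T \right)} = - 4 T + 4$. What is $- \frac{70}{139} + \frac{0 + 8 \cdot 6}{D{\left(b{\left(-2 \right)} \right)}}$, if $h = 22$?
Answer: $- \frac{492}{1529} \approx -0.32178$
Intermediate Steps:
$b{\left(T \right)} = 4 - 4 T$
$D{\left(j \right)} = 22 j$
$- \frac{70}{139} + \frac{0 + 8 \cdot 6}{D{\left(b{\left(-2 \right)} \right)}} = - \frac{70}{139} + \frac{0 + 8 \cdot 6}{22 \left(4 - -8\right)} = \left(-70\right) \frac{1}{139} + \frac{0 + 48}{22 \left(4 + 8\right)} = - \frac{70}{139} + \frac{48}{22 \cdot 12} = - \frac{70}{139} + \frac{48}{264} = - \frac{70}{139} + 48 \cdot \frac{1}{264} = - \frac{70}{139} + \frac{2}{11} = - \frac{492}{1529}$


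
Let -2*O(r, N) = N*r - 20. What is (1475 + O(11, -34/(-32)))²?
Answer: 2240412889/1024 ≈ 2.1879e+6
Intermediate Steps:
O(r, N) = 10 - N*r/2 (O(r, N) = -(N*r - 20)/2 = -(-20 + N*r)/2 = 10 - N*r/2)
(1475 + O(11, -34/(-32)))² = (1475 + (10 - ½*(-34/(-32))*11))² = (1475 + (10 - ½*(-34*(-1/32))*11))² = (1475 + (10 - ½*17/16*11))² = (1475 + (10 - 187/32))² = (1475 + 133/32)² = (47333/32)² = 2240412889/1024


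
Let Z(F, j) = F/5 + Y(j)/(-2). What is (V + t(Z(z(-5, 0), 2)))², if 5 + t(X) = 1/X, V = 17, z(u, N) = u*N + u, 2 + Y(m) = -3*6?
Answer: 11881/81 ≈ 146.68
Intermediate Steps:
Y(m) = -20 (Y(m) = -2 - 3*6 = -2 - 18 = -20)
z(u, N) = u + N*u (z(u, N) = N*u + u = u + N*u)
Z(F, j) = 10 + F/5 (Z(F, j) = F/5 - 20/(-2) = F*(⅕) - 20*(-½) = F/5 + 10 = 10 + F/5)
t(X) = -5 + 1/X
(V + t(Z(z(-5, 0), 2)))² = (17 + (-5 + 1/(10 + (-5*(1 + 0))/5)))² = (17 + (-5 + 1/(10 + (-5*1)/5)))² = (17 + (-5 + 1/(10 + (⅕)*(-5))))² = (17 + (-5 + 1/(10 - 1)))² = (17 + (-5 + 1/9))² = (17 + (-5 + ⅑))² = (17 - 44/9)² = (109/9)² = 11881/81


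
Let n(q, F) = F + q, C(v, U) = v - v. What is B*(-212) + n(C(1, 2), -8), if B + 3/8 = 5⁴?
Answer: -264857/2 ≈ -1.3243e+5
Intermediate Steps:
C(v, U) = 0
B = 4997/8 (B = -3/8 + 5⁴ = -3/8 + 625 = 4997/8 ≈ 624.63)
B*(-212) + n(C(1, 2), -8) = (4997/8)*(-212) + (-8 + 0) = -264841/2 - 8 = -264857/2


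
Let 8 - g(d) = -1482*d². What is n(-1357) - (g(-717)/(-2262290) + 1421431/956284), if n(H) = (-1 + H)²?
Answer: 1995187252451255677/1081695865180 ≈ 1.8445e+6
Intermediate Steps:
g(d) = 8 + 1482*d² (g(d) = 8 - (-1482)*d² = 8 + 1482*d²)
n(-1357) - (g(-717)/(-2262290) + 1421431/956284) = (-1 - 1357)² - ((8 + 1482*(-717)²)/(-2262290) + 1421431/956284) = (-1358)² - ((8 + 1482*514089)*(-1/2262290) + 1421431*(1/956284)) = 1844164 - ((8 + 761879898)*(-1/2262290) + 1421431/956284) = 1844164 - (761879906*(-1/2262290) + 1421431/956284) = 1844164 - (-380939953/1131145 + 1421431/956284) = 1844164 - 1*(-362678937446157/1081695865180) = 1844164 + 362678937446157/1081695865180 = 1995187252451255677/1081695865180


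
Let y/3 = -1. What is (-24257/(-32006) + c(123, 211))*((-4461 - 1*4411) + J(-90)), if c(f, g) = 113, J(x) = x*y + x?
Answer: -15823503510/16003 ≈ -9.8878e+5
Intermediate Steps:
y = -3 (y = 3*(-1) = -3)
J(x) = -2*x (J(x) = x*(-3) + x = -3*x + x = -2*x)
(-24257/(-32006) + c(123, 211))*((-4461 - 1*4411) + J(-90)) = (-24257/(-32006) + 113)*((-4461 - 1*4411) - 2*(-90)) = (-24257*(-1/32006) + 113)*((-4461 - 4411) + 180) = (24257/32006 + 113)*(-8872 + 180) = (3640935/32006)*(-8692) = -15823503510/16003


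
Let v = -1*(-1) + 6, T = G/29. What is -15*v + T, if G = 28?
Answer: -3017/29 ≈ -104.03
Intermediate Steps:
T = 28/29 ≈ 0.96552
v = 7 (v = 1 + 6 = 7)
-15*v + T = -15*7 + 28/29 = -105 + 28/29 = -3017/29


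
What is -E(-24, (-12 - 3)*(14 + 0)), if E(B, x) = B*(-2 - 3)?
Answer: -120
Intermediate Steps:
E(B, x) = -5*B (E(B, x) = B*(-5) = -5*B)
-E(-24, (-12 - 3)*(14 + 0)) = -(-5)*(-24) = -1*120 = -120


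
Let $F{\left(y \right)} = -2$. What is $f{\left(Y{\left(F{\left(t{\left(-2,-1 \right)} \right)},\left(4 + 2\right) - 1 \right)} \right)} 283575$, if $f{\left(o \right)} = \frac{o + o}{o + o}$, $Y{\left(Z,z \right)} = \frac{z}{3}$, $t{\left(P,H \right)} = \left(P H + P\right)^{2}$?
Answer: $283575$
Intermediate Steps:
$t{\left(P,H \right)} = \left(P + H P\right)^{2}$ ($t{\left(P,H \right)} = \left(H P + P\right)^{2} = \left(P + H P\right)^{2}$)
$Y{\left(Z,z \right)} = \frac{z}{3}$ ($Y{\left(Z,z \right)} = z \frac{1}{3} = \frac{z}{3}$)
$f{\left(o \right)} = 1$ ($f{\left(o \right)} = \frac{2 o}{2 o} = 2 o \frac{1}{2 o} = 1$)
$f{\left(Y{\left(F{\left(t{\left(-2,-1 \right)} \right)},\left(4 + 2\right) - 1 \right)} \right)} 283575 = 1 \cdot 283575 = 283575$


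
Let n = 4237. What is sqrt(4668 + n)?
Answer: sqrt(8905) ≈ 94.366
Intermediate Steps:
sqrt(4668 + n) = sqrt(4668 + 4237) = sqrt(8905)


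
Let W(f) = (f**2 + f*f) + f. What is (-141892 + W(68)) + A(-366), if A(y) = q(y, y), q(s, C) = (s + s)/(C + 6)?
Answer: -3977219/30 ≈ -1.3257e+5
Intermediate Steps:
q(s, C) = 2*s/(6 + C) (q(s, C) = (2*s)/(6 + C) = 2*s/(6 + C))
A(y) = 2*y/(6 + y)
W(f) = f + 2*f**2 (W(f) = (f**2 + f**2) + f = 2*f**2 + f = f + 2*f**2)
(-141892 + W(68)) + A(-366) = (-141892 + 68*(1 + 2*68)) + 2*(-366)/(6 - 366) = (-141892 + 68*(1 + 136)) + 2*(-366)/(-360) = (-141892 + 68*137) + 2*(-366)*(-1/360) = (-141892 + 9316) + 61/30 = -132576 + 61/30 = -3977219/30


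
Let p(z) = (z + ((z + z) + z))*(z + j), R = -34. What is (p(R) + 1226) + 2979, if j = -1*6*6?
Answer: 13725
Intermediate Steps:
j = -36 (j = -6*6 = -36)
p(z) = 4*z*(-36 + z) (p(z) = (z + ((z + z) + z))*(z - 36) = (z + (2*z + z))*(-36 + z) = (z + 3*z)*(-36 + z) = (4*z)*(-36 + z) = 4*z*(-36 + z))
(p(R) + 1226) + 2979 = (4*(-34)*(-36 - 34) + 1226) + 2979 = (4*(-34)*(-70) + 1226) + 2979 = (9520 + 1226) + 2979 = 10746 + 2979 = 13725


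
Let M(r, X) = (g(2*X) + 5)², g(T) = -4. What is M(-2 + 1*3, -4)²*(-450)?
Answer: -450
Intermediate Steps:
M(r, X) = 1 (M(r, X) = (-4 + 5)² = 1² = 1)
M(-2 + 1*3, -4)²*(-450) = 1²*(-450) = 1*(-450) = -450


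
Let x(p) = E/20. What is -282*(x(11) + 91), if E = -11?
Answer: -255069/10 ≈ -25507.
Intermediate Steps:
x(p) = -11/20
-282*(x(11) + 91) = -282*(-11/20 + 91) = -282*1809/20 = -255069/10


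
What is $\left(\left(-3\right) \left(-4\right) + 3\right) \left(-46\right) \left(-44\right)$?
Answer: $30360$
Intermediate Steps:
$\left(\left(-3\right) \left(-4\right) + 3\right) \left(-46\right) \left(-44\right) = \left(12 + 3\right) \left(-46\right) \left(-44\right) = 15 \left(-46\right) \left(-44\right) = \left(-690\right) \left(-44\right) = 30360$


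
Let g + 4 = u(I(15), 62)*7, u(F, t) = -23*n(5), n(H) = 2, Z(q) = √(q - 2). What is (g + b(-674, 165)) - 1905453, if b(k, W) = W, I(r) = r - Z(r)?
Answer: -1905614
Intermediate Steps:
Z(q) = √(-2 + q)
I(r) = r - √(-2 + r)
u(F, t) = -46 (u(F, t) = -23*2 = -46)
g = -326 (g = -4 - 46*7 = -4 - 322 = -326)
(g + b(-674, 165)) - 1905453 = (-326 + 165) - 1905453 = -161 - 1905453 = -1905614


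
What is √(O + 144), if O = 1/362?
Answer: √18870698/362 ≈ 12.000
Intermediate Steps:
O = 1/362 ≈ 0.0027624
√(O + 144) = √(1/362 + 144) = √(52129/362) = √18870698/362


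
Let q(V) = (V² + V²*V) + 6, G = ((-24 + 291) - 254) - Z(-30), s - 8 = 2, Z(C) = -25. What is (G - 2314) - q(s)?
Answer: -3382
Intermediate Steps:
s = 10 (s = 8 + 2 = 10)
G = 38 (G = ((-24 + 291) - 254) - 1*(-25) = (267 - 254) + 25 = 13 + 25 = 38)
q(V) = 6 + V² + V³ (q(V) = (V² + V³) + 6 = 6 + V² + V³)
(G - 2314) - q(s) = (38 - 2314) - (6 + 10² + 10³) = -2276 - (6 + 100 + 1000) = -2276 - 1*1106 = -2276 - 1106 = -3382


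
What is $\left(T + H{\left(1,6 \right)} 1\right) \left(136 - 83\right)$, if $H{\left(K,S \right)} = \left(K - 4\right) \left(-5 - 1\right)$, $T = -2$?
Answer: $848$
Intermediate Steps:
$H{\left(K,S \right)} = 24 - 6 K$ ($H{\left(K,S \right)} = \left(-4 + K\right) \left(-6\right) = 24 - 6 K$)
$\left(T + H{\left(1,6 \right)} 1\right) \left(136 - 83\right) = \left(-2 + \left(24 - 6\right) 1\right) \left(136 - 83\right) = \left(-2 + 18 \cdot 1\right) 53 = \left(-2 + 18\right) 53 = 16 \cdot 53 = 848$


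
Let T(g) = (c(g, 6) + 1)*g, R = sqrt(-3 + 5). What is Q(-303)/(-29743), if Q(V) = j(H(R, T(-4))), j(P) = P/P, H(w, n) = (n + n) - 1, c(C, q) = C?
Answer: -1/29743 ≈ -3.3621e-5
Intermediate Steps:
R = sqrt(2) ≈ 1.4142
T(g) = g*(1 + g) (T(g) = (g + 1)*g = (1 + g)*g = g*(1 + g))
H(w, n) = -1 + 2*n (H(w, n) = 2*n - 1 = -1 + 2*n)
j(P) = 1
Q(V) = 1
Q(-303)/(-29743) = 1/(-29743) = 1*(-1/29743) = -1/29743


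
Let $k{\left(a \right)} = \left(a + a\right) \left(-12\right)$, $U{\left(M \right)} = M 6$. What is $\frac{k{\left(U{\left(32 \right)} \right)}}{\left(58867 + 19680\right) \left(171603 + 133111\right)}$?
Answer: $- \frac{2304}{11967185279} \approx -1.9253 \cdot 10^{-7}$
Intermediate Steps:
$U{\left(M \right)} = 6 M$
$k{\left(a \right)} = - 24 a$ ($k{\left(a \right)} = 2 a \left(-12\right) = - 24 a$)
$\frac{k{\left(U{\left(32 \right)} \right)}}{\left(58867 + 19680\right) \left(171603 + 133111\right)} = \frac{\left(-24\right) 6 \cdot 32}{\left(58867 + 19680\right) \left(171603 + 133111\right)} = \frac{\left(-24\right) 192}{78547 \cdot 304714} = - \frac{4608}{23934370558} = \left(-4608\right) \frac{1}{23934370558} = - \frac{2304}{11967185279}$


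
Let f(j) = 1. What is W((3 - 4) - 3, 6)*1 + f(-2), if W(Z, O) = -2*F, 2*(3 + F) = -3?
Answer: 10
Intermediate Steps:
F = -9/2 (F = -3 + (1/2)*(-3) = -3 - 3/2 = -9/2 ≈ -4.5000)
W(Z, O) = 9 (W(Z, O) = -2*(-9/2) = 9)
W((3 - 4) - 3, 6)*1 + f(-2) = 9*1 + 1 = 9 + 1 = 10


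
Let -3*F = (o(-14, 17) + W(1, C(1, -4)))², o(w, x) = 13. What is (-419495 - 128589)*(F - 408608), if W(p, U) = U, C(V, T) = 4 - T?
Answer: 224032075420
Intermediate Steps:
F = -147 (F = -(13 + (4 - 1*(-4)))²/3 = -(13 + (4 + 4))²/3 = -(13 + 8)²/3 = -⅓*21² = -⅓*441 = -147)
(-419495 - 128589)*(F - 408608) = (-419495 - 128589)*(-147 - 408608) = -548084*(-408755) = 224032075420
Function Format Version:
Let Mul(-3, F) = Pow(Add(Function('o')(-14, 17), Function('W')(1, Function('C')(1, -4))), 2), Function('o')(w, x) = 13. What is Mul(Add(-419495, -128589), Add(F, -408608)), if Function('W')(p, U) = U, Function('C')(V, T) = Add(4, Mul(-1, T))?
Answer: 224032075420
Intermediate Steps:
F = -147 (F = Mul(Rational(-1, 3), Pow(Add(13, Add(4, Mul(-1, -4))), 2)) = Mul(Rational(-1, 3), Pow(Add(13, Add(4, 4)), 2)) = Mul(Rational(-1, 3), Pow(Add(13, 8), 2)) = Mul(Rational(-1, 3), Pow(21, 2)) = Mul(Rational(-1, 3), 441) = -147)
Mul(Add(-419495, -128589), Add(F, -408608)) = Mul(Add(-419495, -128589), Add(-147, -408608)) = Mul(-548084, -408755) = 224032075420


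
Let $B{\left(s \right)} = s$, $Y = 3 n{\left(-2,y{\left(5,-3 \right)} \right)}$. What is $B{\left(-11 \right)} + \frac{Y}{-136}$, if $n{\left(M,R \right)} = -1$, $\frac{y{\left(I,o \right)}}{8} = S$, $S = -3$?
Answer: $- \frac{1493}{136} \approx -10.978$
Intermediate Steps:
$y{\left(I,o \right)} = -24$ ($y{\left(I,o \right)} = 8 \left(-3\right) = -24$)
$Y = -3$ ($Y = 3 \left(-1\right) = -3$)
$B{\left(-11 \right)} + \frac{Y}{-136} = -11 - \frac{3}{-136} = -11 - - \frac{3}{136} = -11 + \frac{3}{136} = - \frac{1493}{136}$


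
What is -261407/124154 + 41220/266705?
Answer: -12920185211/6622498514 ≈ -1.9510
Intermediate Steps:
-261407/124154 + 41220/266705 = -261407*1/124154 + 41220*(1/266705) = -261407/124154 + 8244/53341 = -12920185211/6622498514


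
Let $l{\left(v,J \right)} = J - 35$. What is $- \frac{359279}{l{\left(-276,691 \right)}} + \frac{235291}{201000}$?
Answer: $- \frac{9007591013}{16482000} \approx -546.51$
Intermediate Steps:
$l{\left(v,J \right)} = -35 + J$ ($l{\left(v,J \right)} = J - 35 = -35 + J$)
$- \frac{359279}{l{\left(-276,691 \right)}} + \frac{235291}{201000} = - \frac{359279}{-35 + 691} + \frac{235291}{201000} = - \frac{359279}{656} + 235291 \cdot \frac{1}{201000} = \left(-359279\right) \frac{1}{656} + \frac{235291}{201000} = - \frac{359279}{656} + \frac{235291}{201000} = - \frac{9007591013}{16482000}$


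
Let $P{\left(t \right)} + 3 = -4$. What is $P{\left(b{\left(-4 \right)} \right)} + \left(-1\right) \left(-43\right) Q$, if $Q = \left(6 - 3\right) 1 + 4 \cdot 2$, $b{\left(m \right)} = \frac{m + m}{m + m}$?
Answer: $466$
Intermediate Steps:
$b{\left(m \right)} = 1$ ($b{\left(m \right)} = \frac{2 m}{2 m} = 2 m \frac{1}{2 m} = 1$)
$P{\left(t \right)} = -7$ ($P{\left(t \right)} = -3 - 4 = -7$)
$Q = 11$ ($Q = 3 \cdot 1 + 8 = 3 + 8 = 11$)
$P{\left(b{\left(-4 \right)} \right)} + \left(-1\right) \left(-43\right) Q = -7 + \left(-1\right) \left(-43\right) 11 = -7 + 43 \cdot 11 = -7 + 473 = 466$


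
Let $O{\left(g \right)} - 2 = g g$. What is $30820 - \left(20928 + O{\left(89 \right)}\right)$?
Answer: $1969$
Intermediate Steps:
$O{\left(g \right)} = 2 + g^{2}$ ($O{\left(g \right)} = 2 + g g = 2 + g^{2}$)
$30820 - \left(20928 + O{\left(89 \right)}\right) = 30820 - \left(20928 + \left(2 + 89^{2}\right)\right) = 30820 - \left(20928 + \left(2 + 7921\right)\right) = 30820 - \left(20928 + 7923\right) = 30820 - 28851 = 1969$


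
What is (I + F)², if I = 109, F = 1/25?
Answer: 7431076/625 ≈ 11890.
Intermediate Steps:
F = 1/25 ≈ 0.040000
(I + F)² = (109 + 1/25)² = (2726/25)² = 7431076/625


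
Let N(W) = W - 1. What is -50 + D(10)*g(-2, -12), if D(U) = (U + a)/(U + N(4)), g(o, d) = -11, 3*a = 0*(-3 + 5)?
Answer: -760/13 ≈ -58.462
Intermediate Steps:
N(W) = -1 + W
a = 0 (a = (0*(-3 + 5))/3 = (0*2)/3 = (1/3)*0 = 0)
D(U) = U/(3 + U) (D(U) = (U + 0)/(U + (-1 + 4)) = U/(U + 3) = U/(3 + U))
-50 + D(10)*g(-2, -12) = -50 + (10/(3 + 10))*(-11) = -50 + (10/13)*(-11) = -50 - 110/13 = -760/13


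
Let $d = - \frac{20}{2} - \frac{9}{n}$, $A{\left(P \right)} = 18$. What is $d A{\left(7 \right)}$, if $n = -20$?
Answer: $- \frac{1719}{10} \approx -171.9$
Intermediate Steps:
$d = - \frac{191}{20}$ ($d = - \frac{20}{2} - \frac{9}{-20} = \left(-20\right) \frac{1}{2} - - \frac{9}{20} = -10 + \frac{9}{20} = - \frac{191}{20} \approx -9.55$)
$d A{\left(7 \right)} = \left(- \frac{191}{20}\right) 18 = - \frac{1719}{10}$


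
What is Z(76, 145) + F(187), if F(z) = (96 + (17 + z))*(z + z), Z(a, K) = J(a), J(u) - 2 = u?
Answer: 112278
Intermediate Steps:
J(u) = 2 + u
Z(a, K) = 2 + a
F(z) = 2*z*(113 + z) (F(z) = (113 + z)*(2*z) = 2*z*(113 + z))
Z(76, 145) + F(187) = (2 + 76) + 2*187*(113 + 187) = 78 + 2*187*300 = 78 + 112200 = 112278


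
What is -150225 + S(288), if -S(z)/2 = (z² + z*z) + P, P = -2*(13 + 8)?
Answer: -481917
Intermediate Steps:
P = -42 (P = -2*21 = -42)
S(z) = 84 - 4*z² (S(z) = -2*((z² + z*z) - 42) = -2*((z² + z²) - 42) = -2*(2*z² - 42) = -2*(-42 + 2*z²) = 84 - 4*z²)
-150225 + S(288) = -150225 + (84 - 4*288²) = -150225 + (84 - 4*82944) = -150225 + (84 - 331776) = -150225 - 331692 = -481917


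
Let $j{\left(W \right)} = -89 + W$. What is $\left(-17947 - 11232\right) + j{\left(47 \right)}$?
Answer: $-29221$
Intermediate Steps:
$\left(-17947 - 11232\right) + j{\left(47 \right)} = \left(-17947 - 11232\right) + \left(-89 + 47\right) = -29179 - 42 = -29221$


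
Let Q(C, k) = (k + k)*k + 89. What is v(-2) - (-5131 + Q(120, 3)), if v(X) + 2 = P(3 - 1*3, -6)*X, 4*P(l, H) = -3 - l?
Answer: 10047/2 ≈ 5023.5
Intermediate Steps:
P(l, H) = -¾ - l/4 (P(l, H) = (-3 - l)/4 = -¾ - l/4)
Q(C, k) = 89 + 2*k² (Q(C, k) = (2*k)*k + 89 = 2*k² + 89 = 89 + 2*k²)
v(X) = -2 - 3*X/4 (v(X) = -2 + (-¾ - (3 - 1*3)/4)*X = -2 + (-¾ - (3 - 3)/4)*X = -2 + (-¾ - ¼*0)*X = -2 + (-¾ + 0)*X = -2 - 3*X/4)
v(-2) - (-5131 + Q(120, 3)) = (-2 - ¾*(-2)) - (-5131 + (89 + 2*3²)) = (-2 + 3/2) - (-5131 + (89 + 2*9)) = -½ - (-5131 + (89 + 18)) = -½ - (-5131 + 107) = -½ - 1*(-5024) = -½ + 5024 = 10047/2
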